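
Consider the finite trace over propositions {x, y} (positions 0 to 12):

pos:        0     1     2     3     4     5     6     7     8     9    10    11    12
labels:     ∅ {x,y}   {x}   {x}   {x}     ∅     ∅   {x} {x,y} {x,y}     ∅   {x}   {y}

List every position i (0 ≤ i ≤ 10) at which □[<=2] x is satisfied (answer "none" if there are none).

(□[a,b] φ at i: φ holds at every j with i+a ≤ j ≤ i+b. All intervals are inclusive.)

1, 2, 7

Evaluate at each i in [0,10]:
  i=0: ✗ (fails at j=0)
  i=1: ✓ (all of [1,3])
  i=2: ✓ (all of [2,4])
  i=3: ✗ (fails at j=5)
  i=4: ✗ (fails at j=5)
  i=5: ✗ (fails at j=5)
  i=6: ✗ (fails at j=6)
  i=7: ✓ (all of [7,9])
  i=8: ✗ (fails at j=10)
  i=9: ✗ (fails at j=10)
  i=10: ✗ (fails at j=10)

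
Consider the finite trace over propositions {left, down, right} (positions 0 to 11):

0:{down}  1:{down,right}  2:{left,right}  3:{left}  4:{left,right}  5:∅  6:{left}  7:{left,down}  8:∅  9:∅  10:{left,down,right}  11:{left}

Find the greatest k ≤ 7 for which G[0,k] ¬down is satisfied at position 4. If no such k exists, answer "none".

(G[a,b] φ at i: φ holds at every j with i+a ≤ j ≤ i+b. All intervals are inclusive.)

¬down must hold from j=4 onward; find where it first fails.
  j=4: holds
  j=5: holds
  j=6: holds
  j=7: fails
Holds on [4,6], so largest k = 2.

2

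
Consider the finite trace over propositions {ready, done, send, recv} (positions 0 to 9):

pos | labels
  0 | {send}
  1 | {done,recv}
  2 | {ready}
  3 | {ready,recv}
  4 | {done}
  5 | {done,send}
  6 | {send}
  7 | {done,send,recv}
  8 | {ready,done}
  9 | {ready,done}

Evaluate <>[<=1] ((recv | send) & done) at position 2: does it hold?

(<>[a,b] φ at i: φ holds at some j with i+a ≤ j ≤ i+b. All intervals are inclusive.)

No

Check ((recv | send) & done) at each j in [2,3]:
  j=2: false
  j=3: false
No position in the window satisfies it → formula fails.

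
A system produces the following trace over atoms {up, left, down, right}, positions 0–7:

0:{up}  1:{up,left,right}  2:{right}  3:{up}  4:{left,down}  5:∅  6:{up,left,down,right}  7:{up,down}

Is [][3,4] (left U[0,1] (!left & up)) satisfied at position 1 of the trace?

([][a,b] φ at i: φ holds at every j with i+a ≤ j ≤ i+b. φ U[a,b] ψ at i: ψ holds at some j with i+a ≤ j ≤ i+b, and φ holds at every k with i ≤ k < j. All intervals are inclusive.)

Does not hold

Check (left U[0,1] (!left & up)) at every j in [4,5]:
  j=4: fails
  j=5: fails
Fails at j=4 → formula fails.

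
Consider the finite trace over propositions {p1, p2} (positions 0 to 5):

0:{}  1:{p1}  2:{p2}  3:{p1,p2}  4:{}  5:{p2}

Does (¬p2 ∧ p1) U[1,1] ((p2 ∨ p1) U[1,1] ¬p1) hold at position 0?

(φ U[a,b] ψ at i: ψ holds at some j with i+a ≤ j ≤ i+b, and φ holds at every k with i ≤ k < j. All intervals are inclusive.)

Need some j in [1,1] with ((p2 ∨ p1) U[1,1] ¬p1), and (¬p2 ∧ p1) at every k in [0,j-1].
  j=1: ((p2 ∨ p1) U[1,1] ¬p1) holds, but (¬p2 ∧ p1) fails at k=0 → not this j.
No j in the window works → until fails.

Does not hold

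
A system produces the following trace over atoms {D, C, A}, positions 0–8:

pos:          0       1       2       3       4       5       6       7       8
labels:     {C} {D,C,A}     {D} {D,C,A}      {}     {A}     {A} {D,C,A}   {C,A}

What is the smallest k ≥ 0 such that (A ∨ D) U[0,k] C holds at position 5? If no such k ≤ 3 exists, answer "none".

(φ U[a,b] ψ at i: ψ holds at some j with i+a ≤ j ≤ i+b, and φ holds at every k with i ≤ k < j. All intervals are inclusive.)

Need earliest j ≥ 5 with C, and (A ∨ D) at every k in [5,j-1].
  j=5: rhs fails.
  j=6: rhs fails.
  j=7: rhs holds; lhs holds on [5,6]. k = 2.

2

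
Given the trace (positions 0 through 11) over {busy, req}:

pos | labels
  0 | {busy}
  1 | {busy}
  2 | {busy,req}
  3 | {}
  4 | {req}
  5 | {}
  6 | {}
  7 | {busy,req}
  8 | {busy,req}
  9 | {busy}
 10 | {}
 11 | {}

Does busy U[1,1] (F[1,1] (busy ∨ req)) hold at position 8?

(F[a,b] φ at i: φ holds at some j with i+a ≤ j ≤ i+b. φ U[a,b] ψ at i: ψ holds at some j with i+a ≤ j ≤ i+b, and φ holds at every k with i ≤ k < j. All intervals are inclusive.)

False

Need some j in [9,9] with F[1,1] (busy ∨ req), and busy at every k in [8,j-1].
  j=9: F[1,1] (busy ∨ req) — fails (none in [10,10]).
No j in the window works → until fails.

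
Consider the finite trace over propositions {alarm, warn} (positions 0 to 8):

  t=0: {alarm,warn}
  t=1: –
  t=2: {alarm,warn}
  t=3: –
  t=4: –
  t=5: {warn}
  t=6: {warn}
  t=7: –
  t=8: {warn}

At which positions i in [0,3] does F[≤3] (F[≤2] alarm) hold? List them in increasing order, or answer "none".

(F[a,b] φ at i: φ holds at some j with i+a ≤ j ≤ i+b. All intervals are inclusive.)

0, 1, 2

Evaluate at each i in [0,3]:
  i=0: ✓ (witness j=0)
  i=1: ✓ (witness j=1)
  i=2: ✓ (witness j=2)
  i=3: ✗ (none in [3,6])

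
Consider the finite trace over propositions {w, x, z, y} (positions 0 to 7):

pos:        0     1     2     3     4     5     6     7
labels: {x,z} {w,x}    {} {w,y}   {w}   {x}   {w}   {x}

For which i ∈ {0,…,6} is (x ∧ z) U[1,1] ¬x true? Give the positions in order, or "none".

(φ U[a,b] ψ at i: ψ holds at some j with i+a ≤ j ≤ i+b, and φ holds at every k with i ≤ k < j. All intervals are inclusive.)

Evaluate at each i in [0,6]:
  i=0: ✗ (no rhs in [1,1])
  i=1: ✗ (lhs fails at k=1 before rhs at j=2)
  i=2: ✗ (lhs fails at k=2 before rhs at j=3)
  i=3: ✗ (lhs fails at k=3 before rhs at j=4)
  i=4: ✗ (no rhs in [5,5])
  i=5: ✗ (lhs fails at k=5 before rhs at j=6)
  i=6: ✗ (no rhs in [7,7])

none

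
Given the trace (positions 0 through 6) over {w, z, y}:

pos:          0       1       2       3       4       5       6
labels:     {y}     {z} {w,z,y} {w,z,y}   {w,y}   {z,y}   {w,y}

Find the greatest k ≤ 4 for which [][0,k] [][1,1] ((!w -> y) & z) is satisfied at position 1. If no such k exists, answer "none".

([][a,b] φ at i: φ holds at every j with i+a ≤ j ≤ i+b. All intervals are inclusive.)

[][1,1] ((!w -> y) & z) must hold from j=1 onward; find where it first fails.
  j=1: holds
  j=2: holds
  j=3: fails
Holds on [1,2], so largest k = 1.

1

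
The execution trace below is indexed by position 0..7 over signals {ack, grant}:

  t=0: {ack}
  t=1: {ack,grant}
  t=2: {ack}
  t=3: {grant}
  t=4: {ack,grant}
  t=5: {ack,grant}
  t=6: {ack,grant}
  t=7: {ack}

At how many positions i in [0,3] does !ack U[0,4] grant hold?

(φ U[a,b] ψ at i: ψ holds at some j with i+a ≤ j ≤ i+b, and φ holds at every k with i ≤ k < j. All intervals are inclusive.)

2

Evaluate at each i in [0,3]:
  i=0: ✗ (lhs fails at k=0 before rhs at j=1)
  i=1: ✓ (rhs at j=1)
  i=2: ✗ (lhs fails at k=2 before rhs at j=3)
  i=3: ✓ (rhs at j=3)
Positions where it holds: {1, 3} → 2.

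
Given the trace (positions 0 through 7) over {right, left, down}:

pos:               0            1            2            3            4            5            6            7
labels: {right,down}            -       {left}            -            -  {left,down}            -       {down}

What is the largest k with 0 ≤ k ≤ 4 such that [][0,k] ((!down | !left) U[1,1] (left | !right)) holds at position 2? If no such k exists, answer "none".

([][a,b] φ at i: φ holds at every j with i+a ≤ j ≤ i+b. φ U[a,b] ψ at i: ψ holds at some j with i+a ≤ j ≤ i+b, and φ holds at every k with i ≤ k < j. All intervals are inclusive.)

((!down | !left) U[1,1] (left | !right)) must hold from j=2 onward; find where it first fails.
  j=2: holds
  j=3: holds
  j=4: holds
  j=5: fails
Holds on [2,4], so largest k = 2.

2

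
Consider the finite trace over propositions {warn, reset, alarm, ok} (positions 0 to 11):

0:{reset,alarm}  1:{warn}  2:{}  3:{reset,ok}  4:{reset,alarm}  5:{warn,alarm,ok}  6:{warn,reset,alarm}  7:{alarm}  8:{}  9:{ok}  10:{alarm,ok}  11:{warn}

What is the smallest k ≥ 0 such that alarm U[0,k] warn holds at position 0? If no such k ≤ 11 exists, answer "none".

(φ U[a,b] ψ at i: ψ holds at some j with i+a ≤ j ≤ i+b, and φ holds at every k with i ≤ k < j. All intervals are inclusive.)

Need earliest j ≥ 0 with warn, and alarm at every k in [0,j-1].
  j=0: rhs fails.
  j=1: rhs holds; lhs holds on [0,0]. k = 1.

1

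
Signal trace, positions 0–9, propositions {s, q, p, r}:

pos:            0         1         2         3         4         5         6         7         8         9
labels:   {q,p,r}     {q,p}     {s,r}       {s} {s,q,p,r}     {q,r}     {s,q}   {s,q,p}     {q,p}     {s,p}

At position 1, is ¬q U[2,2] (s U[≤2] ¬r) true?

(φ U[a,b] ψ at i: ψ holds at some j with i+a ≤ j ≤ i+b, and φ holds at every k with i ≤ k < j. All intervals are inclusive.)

Need some j in [3,3] with (s U[≤2] ¬r), and ¬q at every k in [1,j-1].
  j=3: (s U[≤2] ¬r) holds, but ¬q fails at k=1 → not this j.
No j in the window works → until fails.

False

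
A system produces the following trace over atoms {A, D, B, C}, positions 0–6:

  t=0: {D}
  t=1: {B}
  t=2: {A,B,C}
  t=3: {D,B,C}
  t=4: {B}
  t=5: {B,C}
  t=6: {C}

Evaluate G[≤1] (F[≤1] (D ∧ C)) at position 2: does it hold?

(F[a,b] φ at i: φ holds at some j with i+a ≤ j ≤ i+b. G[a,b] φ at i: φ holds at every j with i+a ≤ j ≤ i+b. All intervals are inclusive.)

Check F[≤1] (D ∧ C) at every j in [2,3]:
  j=2: holds (witness at 3)
  j=3: holds (witness at 3)
All positions satisfy it → formula holds.

Yes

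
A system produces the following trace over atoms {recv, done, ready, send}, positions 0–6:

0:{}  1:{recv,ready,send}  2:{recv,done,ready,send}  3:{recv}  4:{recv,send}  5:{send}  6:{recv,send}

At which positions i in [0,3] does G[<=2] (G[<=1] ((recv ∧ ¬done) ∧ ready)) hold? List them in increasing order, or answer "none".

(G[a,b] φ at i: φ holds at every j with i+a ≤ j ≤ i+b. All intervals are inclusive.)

none

Evaluate at each i in [0,3]:
  i=0: ✗ (fails at j=0)
  i=1: ✗ (fails at j=1)
  i=2: ✗ (fails at j=2)
  i=3: ✗ (fails at j=3)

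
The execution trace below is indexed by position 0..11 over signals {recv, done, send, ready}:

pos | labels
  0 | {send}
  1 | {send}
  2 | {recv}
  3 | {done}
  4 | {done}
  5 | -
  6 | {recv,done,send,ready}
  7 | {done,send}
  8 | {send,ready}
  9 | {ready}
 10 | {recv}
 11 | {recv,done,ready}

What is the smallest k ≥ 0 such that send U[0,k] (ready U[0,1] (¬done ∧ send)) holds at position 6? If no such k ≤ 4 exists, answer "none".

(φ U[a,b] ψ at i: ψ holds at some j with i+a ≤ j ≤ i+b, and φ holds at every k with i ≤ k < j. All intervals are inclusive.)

2

Need earliest j ≥ 6 with (ready U[0,1] (¬done ∧ send)), and send at every k in [6,j-1].
  j=6: rhs fails.
  j=7: rhs fails.
  j=8: rhs holds; lhs holds on [6,7]. k = 2.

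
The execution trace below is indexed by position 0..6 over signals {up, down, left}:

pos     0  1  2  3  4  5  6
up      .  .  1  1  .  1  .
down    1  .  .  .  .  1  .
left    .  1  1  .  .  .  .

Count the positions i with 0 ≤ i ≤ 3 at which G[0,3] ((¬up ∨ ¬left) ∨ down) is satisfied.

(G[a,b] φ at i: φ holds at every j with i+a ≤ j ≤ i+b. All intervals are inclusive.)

1

Evaluate at each i in [0,3]:
  i=0: ✗ (fails at j=2)
  i=1: ✗ (fails at j=2)
  i=2: ✗ (fails at j=2)
  i=3: ✓ (all of [3,6])
Positions where it holds: {3} → 1.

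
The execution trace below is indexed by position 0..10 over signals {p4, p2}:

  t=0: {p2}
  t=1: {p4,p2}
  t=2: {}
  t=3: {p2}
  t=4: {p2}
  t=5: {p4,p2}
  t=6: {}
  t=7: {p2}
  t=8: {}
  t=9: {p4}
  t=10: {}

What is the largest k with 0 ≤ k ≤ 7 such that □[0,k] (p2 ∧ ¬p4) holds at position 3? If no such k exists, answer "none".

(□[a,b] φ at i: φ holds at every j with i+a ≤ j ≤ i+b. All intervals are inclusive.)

1

(p2 ∧ ¬p4) must hold from j=3 onward; find where it first fails.
  j=3: holds
  j=4: holds
  j=5: fails
Holds on [3,4], so largest k = 1.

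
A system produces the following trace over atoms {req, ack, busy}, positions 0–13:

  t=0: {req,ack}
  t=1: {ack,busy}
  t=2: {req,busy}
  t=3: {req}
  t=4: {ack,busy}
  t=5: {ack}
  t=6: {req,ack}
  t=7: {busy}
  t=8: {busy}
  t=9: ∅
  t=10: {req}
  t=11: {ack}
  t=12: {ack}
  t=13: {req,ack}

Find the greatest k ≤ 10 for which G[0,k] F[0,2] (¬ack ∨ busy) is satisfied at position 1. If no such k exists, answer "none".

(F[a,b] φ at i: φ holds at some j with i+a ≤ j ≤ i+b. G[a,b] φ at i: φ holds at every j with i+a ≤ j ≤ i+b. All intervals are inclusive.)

F[0,2] (¬ack ∨ busy) must hold from j=1 onward; find where it first fails.
  j=1: holds
  j=2: holds
  j=3: holds
  j=4: holds
  j=5: holds
  j=6: holds
  j=7: holds
  j=8: holds
  j=9: holds
  j=10: holds
  j=11: fails
Holds on [1,10], so largest k = 9.

9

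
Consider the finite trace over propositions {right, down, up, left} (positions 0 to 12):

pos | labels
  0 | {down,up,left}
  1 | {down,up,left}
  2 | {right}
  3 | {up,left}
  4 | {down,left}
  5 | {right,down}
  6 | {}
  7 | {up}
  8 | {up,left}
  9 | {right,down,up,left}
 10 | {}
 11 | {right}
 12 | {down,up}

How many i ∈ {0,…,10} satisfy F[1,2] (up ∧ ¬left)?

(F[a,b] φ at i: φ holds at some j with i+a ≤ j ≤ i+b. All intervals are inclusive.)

Evaluate at each i in [0,10]:
  i=0: ✗ (none in [1,2])
  i=1: ✗ (none in [2,3])
  i=2: ✗ (none in [3,4])
  i=3: ✗ (none in [4,5])
  i=4: ✗ (none in [5,6])
  i=5: ✓ (witness j=7)
  i=6: ✓ (witness j=7)
  i=7: ✗ (none in [8,9])
  i=8: ✗ (none in [9,10])
  i=9: ✗ (none in [10,11])
  i=10: ✓ (witness j=12)
Positions where it holds: {5, 6, 10} → 3.

3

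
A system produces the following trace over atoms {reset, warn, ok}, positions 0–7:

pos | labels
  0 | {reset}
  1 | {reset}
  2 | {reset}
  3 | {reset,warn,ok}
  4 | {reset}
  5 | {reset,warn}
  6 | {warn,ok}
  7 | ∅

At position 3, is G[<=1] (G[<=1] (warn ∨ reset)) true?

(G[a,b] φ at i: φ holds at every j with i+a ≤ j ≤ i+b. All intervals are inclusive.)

True

Check G[<=1] (warn ∨ reset) at every j in [3,4]:
  j=3: holds on [3,4]
  j=4: holds on [4,5]
All positions satisfy it → formula holds.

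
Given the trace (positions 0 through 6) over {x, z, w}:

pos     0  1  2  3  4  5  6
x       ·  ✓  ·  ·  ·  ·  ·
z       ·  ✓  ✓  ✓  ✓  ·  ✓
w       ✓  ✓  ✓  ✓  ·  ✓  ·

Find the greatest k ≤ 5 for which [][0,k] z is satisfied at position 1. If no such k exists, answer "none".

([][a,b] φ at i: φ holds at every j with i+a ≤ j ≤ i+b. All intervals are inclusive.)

z must hold from j=1 onward; find where it first fails.
  j=1: holds
  j=2: holds
  j=3: holds
  j=4: holds
  j=5: fails
Holds on [1,4], so largest k = 3.

3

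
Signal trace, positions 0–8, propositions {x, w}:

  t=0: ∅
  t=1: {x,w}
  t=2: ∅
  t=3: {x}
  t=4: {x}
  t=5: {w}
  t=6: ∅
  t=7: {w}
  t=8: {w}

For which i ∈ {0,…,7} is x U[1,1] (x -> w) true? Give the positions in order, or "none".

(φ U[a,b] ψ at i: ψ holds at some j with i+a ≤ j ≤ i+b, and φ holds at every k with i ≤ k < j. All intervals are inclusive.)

1, 4

Evaluate at each i in [0,7]:
  i=0: ✗ (lhs fails at k=0 before rhs at j=1)
  i=1: ✓ (rhs at j=2; lhs holds on [1,1])
  i=2: ✗ (no rhs in [3,3])
  i=3: ✗ (no rhs in [4,4])
  i=4: ✓ (rhs at j=5; lhs holds on [4,4])
  i=5: ✗ (lhs fails at k=5 before rhs at j=6)
  i=6: ✗ (lhs fails at k=6 before rhs at j=7)
  i=7: ✗ (lhs fails at k=7 before rhs at j=8)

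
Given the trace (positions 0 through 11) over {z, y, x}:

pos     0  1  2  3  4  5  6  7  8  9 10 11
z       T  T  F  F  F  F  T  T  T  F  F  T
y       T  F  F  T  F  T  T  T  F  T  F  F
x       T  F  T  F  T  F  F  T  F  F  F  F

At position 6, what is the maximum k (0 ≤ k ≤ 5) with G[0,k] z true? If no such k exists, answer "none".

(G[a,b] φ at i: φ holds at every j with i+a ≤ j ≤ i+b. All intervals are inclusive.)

z must hold from j=6 onward; find where it first fails.
  j=6: holds
  j=7: holds
  j=8: holds
  j=9: fails
Holds on [6,8], so largest k = 2.

2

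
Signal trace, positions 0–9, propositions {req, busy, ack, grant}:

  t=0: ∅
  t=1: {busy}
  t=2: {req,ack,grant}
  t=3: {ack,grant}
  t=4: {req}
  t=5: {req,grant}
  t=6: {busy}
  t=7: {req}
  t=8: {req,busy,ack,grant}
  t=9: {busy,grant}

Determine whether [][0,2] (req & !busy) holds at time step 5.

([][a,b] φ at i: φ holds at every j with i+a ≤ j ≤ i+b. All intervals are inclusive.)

False

Check (req & !busy) at every j in [5,7]:
  j=5: true
  j=6: false
  j=7: true
Fails at j=6 → formula fails.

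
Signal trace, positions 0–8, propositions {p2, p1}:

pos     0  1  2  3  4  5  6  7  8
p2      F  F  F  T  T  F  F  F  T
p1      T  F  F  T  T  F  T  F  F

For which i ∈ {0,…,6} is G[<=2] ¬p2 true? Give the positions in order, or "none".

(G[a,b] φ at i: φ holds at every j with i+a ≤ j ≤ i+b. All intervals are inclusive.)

0, 5

Evaluate at each i in [0,6]:
  i=0: ✓ (all of [0,2])
  i=1: ✗ (fails at j=3)
  i=2: ✗ (fails at j=3)
  i=3: ✗ (fails at j=3)
  i=4: ✗ (fails at j=4)
  i=5: ✓ (all of [5,7])
  i=6: ✗ (fails at j=8)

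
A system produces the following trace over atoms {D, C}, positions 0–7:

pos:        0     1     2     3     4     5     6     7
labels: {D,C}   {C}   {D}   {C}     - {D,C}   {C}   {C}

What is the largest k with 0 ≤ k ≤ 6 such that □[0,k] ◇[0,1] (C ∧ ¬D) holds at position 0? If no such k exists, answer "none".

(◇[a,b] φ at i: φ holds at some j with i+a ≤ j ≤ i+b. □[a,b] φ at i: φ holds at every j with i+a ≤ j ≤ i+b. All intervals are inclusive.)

3

◇[0,1] (C ∧ ¬D) must hold from j=0 onward; find where it first fails.
  j=0: holds
  j=1: holds
  j=2: holds
  j=3: holds
  j=4: fails
Holds on [0,3], so largest k = 3.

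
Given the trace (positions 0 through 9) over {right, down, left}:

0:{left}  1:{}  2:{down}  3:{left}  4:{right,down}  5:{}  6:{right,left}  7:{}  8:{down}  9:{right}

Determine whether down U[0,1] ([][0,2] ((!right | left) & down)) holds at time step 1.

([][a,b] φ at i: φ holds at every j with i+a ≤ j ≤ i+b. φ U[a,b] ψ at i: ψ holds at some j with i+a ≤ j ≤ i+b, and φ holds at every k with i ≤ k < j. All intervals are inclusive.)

Need some j in [1,2] with [][0,2] ((!right | left) & down), and down at every k in [1,j-1].
  j=1: [][0,2] ((!right | left) & down) — fails at 1.
  j=2: [][0,2] ((!right | left) & down) — fails at 3.
No j in the window works → until fails.

No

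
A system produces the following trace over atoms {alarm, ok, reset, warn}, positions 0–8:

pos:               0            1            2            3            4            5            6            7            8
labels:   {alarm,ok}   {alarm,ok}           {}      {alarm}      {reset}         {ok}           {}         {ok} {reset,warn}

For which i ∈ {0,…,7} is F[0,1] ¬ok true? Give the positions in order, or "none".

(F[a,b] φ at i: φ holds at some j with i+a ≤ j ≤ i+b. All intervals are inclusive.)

Evaluate at each i in [0,7]:
  i=0: ✗ (none in [0,1])
  i=1: ✓ (witness j=2)
  i=2: ✓ (witness j=2)
  i=3: ✓ (witness j=3)
  i=4: ✓ (witness j=4)
  i=5: ✓ (witness j=6)
  i=6: ✓ (witness j=6)
  i=7: ✓ (witness j=8)

1, 2, 3, 4, 5, 6, 7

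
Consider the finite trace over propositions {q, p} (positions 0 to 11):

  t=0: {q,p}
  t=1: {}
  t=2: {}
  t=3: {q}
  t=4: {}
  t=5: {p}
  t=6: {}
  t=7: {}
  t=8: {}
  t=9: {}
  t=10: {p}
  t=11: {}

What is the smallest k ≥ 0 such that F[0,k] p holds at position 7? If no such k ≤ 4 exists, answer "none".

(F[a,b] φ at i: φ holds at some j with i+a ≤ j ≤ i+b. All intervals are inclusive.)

Scan j = 7,8,… for p:
  j=7: fails
  j=8: fails
  j=9: fails
  j=10: holds
First hit at j=10, so smallest k = 10-7 = 3.

3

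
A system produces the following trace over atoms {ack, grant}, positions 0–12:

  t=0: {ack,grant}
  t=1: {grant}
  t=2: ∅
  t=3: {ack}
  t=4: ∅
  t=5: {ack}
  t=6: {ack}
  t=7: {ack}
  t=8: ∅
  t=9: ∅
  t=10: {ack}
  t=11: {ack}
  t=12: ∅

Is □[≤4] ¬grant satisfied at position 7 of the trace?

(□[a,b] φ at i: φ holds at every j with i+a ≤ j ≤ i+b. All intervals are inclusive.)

Check ¬grant at every j in [7,11]:
  j=7: true
  j=8: true
  j=9: true
  j=10: true
  j=11: true
All positions satisfy it → formula holds.

Yes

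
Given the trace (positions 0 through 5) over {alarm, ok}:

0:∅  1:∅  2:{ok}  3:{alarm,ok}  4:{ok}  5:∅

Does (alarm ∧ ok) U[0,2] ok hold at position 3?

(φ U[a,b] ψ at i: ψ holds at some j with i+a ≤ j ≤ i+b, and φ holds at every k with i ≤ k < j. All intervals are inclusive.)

Yes

Need some j in [3,5] with ok, and (alarm ∧ ok) at every k in [3,j-1].
  j=3: ok holds; no prefix to check → satisfied.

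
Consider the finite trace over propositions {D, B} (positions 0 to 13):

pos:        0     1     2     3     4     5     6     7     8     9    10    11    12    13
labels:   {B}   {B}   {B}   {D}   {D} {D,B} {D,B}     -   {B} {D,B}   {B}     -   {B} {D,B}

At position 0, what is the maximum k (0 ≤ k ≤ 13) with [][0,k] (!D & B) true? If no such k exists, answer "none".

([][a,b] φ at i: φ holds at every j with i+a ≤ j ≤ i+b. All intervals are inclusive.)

2

(!D & B) must hold from j=0 onward; find where it first fails.
  j=0: holds
  j=1: holds
  j=2: holds
  j=3: fails
Holds on [0,2], so largest k = 2.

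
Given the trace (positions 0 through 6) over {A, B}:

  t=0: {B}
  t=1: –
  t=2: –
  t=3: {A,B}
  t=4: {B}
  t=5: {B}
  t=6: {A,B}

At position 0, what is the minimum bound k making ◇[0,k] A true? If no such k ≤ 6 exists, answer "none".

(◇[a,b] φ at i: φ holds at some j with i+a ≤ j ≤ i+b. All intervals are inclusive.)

Scan j = 0,1,… for A:
  j=0: fails
  j=1: fails
  j=2: fails
  j=3: holds
First hit at j=3, so smallest k = 3-0 = 3.

3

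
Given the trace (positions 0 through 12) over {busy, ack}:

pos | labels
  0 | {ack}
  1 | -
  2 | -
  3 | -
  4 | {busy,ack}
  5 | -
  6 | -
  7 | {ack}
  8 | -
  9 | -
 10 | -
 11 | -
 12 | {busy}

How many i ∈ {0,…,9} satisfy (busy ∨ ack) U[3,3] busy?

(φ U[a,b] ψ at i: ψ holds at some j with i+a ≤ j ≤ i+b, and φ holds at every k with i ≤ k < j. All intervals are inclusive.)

Evaluate at each i in [0,9]:
  i=0: ✗ (no rhs in [3,3])
  i=1: ✗ (lhs fails at k=1 before rhs at j=4)
  i=2: ✗ (no rhs in [5,5])
  i=3: ✗ (no rhs in [6,6])
  i=4: ✗ (no rhs in [7,7])
  i=5: ✗ (no rhs in [8,8])
  i=6: ✗ (no rhs in [9,9])
  i=7: ✗ (no rhs in [10,10])
  i=8: ✗ (no rhs in [11,11])
  i=9: ✗ (lhs fails at k=9 before rhs at j=12)
Positions where it holds: {} → 0.

0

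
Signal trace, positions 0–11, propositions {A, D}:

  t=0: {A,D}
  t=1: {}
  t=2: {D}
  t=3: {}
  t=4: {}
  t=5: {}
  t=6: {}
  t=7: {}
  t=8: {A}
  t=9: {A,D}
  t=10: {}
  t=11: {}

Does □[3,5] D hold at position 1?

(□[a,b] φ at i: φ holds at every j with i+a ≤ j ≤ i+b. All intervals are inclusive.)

No

Check D at every j in [4,6]:
  j=4: false
  j=5: false
  j=6: false
Fails at j=4 → formula fails.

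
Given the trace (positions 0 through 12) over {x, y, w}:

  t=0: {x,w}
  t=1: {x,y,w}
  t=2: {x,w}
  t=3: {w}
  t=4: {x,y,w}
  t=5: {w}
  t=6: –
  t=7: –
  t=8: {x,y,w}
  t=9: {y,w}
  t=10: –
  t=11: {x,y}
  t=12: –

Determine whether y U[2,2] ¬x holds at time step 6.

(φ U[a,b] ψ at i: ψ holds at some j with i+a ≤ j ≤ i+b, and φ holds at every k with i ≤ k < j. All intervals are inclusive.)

Need some j in [8,8] with ¬x, and y at every k in [6,j-1].
  j=8: ¬x false.
No j in the window works → until fails.

No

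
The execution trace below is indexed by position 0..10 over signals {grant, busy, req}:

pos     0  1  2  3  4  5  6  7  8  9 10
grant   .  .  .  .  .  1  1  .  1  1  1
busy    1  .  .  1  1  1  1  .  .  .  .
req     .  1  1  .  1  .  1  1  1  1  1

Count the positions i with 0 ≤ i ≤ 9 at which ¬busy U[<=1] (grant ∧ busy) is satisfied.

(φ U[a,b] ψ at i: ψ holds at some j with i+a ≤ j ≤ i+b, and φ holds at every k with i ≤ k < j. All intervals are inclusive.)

2

Evaluate at each i in [0,9]:
  i=0: ✗ (no rhs in [0,1])
  i=1: ✗ (no rhs in [1,2])
  i=2: ✗ (no rhs in [2,3])
  i=3: ✗ (no rhs in [3,4])
  i=4: ✗ (lhs fails at k=4 before rhs at j=5)
  i=5: ✓ (rhs at j=5)
  i=6: ✓ (rhs at j=6)
  i=7: ✗ (no rhs in [7,8])
  i=8: ✗ (no rhs in [8,9])
  i=9: ✗ (no rhs in [9,10])
Positions where it holds: {5, 6} → 2.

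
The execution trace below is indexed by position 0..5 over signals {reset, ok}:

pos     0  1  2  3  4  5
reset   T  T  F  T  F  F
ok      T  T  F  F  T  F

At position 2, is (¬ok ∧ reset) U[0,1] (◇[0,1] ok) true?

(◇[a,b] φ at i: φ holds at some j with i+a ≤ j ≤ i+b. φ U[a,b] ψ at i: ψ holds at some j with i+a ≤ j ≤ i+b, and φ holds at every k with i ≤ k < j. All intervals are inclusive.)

No

Need some j in [2,3] with ◇[0,1] ok, and (¬ok ∧ reset) at every k in [2,j-1].
  j=2: ◇[0,1] ok — fails (none in [2,3]).
  j=3: ◇[0,1] ok holds, but (¬ok ∧ reset) fails at k=2 → not this j.
No j in the window works → until fails.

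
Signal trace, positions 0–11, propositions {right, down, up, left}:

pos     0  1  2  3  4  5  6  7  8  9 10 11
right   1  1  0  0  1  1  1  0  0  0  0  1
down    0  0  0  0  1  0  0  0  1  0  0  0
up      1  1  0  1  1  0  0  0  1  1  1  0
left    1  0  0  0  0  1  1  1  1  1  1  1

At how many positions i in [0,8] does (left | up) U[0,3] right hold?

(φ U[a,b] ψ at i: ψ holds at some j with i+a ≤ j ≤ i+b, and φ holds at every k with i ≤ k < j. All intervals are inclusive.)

Evaluate at each i in [0,8]:
  i=0: ✓ (rhs at j=0)
  i=1: ✓ (rhs at j=1)
  i=2: ✗ (lhs fails at k=2 before rhs at j=4)
  i=3: ✓ (rhs at j=4; lhs holds on [3,3])
  i=4: ✓ (rhs at j=4)
  i=5: ✓ (rhs at j=5)
  i=6: ✓ (rhs at j=6)
  i=7: ✗ (no rhs in [7,10])
  i=8: ✓ (rhs at j=11; lhs holds on [8,10])
Positions where it holds: {0, 1, 3, 4, 5, 6, 8} → 7.

7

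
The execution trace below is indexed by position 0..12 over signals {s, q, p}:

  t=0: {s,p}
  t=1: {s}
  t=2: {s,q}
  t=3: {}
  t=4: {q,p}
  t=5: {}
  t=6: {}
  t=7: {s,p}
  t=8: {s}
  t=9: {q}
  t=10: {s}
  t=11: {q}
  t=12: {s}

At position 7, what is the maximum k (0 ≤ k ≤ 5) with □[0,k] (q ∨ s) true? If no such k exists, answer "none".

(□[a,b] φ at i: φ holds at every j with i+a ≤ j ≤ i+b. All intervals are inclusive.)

(q ∨ s) must hold from j=7 onward; find where it first fails.
  j=7: holds
  j=8: holds
  j=9: holds
  j=10: holds
  j=11: holds
  j=12: holds
Holds through j=12; largest k = 5.

5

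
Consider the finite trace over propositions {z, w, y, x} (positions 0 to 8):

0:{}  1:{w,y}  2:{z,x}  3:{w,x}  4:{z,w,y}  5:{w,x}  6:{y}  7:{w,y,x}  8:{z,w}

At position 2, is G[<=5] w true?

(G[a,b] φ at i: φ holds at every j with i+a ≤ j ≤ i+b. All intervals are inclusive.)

Check w at every j in [2,7]:
  j=2: false
  j=3: true
  j=4: true
  j=5: true
  j=6: false
  j=7: true
Fails at j=2 → formula fails.

False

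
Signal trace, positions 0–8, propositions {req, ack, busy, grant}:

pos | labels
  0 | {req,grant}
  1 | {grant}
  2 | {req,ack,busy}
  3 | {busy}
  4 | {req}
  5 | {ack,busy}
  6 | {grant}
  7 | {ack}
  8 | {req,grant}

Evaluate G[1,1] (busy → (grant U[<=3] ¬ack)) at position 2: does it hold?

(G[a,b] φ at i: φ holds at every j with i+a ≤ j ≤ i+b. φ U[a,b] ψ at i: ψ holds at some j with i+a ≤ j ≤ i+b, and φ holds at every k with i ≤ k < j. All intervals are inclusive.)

Check (busy → (grant U[<=3] ¬ack)) at every j in [3,3]:
  j=3: antecedent true; consequent holds → ✓
All positions satisfy it → formula holds.

Holds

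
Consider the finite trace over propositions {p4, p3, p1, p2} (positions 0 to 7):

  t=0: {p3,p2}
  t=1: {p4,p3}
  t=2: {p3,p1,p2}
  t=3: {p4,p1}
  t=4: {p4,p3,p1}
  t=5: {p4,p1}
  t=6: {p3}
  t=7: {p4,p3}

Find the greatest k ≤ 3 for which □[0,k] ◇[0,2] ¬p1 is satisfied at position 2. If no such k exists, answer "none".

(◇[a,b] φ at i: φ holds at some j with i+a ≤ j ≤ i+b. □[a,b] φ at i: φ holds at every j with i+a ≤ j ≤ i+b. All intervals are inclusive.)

◇[0,2] ¬p1 must hold from j=2 onward; find where it first fails.
  j=2: fails → no k works.

none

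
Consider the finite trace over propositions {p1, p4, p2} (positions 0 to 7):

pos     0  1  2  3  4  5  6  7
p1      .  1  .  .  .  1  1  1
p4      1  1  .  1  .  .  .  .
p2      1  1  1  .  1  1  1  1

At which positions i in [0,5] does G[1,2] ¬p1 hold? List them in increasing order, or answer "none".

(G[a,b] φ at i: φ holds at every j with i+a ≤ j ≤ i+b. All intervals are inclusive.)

1, 2

Evaluate at each i in [0,5]:
  i=0: ✗ (fails at j=1)
  i=1: ✓ (all of [2,3])
  i=2: ✓ (all of [3,4])
  i=3: ✗ (fails at j=5)
  i=4: ✗ (fails at j=5)
  i=5: ✗ (fails at j=6)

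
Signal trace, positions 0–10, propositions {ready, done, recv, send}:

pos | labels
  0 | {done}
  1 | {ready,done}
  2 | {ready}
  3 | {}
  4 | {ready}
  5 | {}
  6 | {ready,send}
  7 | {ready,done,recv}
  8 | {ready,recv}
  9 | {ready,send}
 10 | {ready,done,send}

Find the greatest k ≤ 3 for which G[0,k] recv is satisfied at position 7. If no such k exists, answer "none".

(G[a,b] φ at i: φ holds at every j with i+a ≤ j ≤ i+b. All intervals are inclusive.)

recv must hold from j=7 onward; find where it first fails.
  j=7: holds
  j=8: holds
  j=9: fails
Holds on [7,8], so largest k = 1.

1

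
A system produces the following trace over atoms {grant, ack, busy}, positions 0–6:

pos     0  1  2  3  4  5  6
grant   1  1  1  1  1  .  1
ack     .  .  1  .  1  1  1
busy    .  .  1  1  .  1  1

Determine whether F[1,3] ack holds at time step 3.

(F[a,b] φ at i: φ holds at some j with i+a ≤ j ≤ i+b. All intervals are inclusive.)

Check ack at each j in [4,6]:
  j=4: true
  j=5: true
  j=6: true
Found at j=4 → formula holds.

Yes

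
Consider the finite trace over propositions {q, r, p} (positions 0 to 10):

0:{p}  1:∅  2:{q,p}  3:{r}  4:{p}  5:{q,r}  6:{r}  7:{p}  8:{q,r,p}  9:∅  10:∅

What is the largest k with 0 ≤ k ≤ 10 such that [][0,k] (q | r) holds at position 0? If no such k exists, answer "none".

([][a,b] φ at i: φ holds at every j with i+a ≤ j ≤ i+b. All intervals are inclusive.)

(q | r) must hold from j=0 onward; find where it first fails.
  j=0: fails → no k works.

none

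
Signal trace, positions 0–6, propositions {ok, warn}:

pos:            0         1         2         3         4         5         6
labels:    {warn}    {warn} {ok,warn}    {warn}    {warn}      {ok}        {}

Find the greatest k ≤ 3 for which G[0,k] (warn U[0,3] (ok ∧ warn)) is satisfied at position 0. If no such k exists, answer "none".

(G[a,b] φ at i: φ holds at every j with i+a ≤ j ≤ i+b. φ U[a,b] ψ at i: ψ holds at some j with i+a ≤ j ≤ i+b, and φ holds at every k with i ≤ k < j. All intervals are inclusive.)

(warn U[0,3] (ok ∧ warn)) must hold from j=0 onward; find where it first fails.
  j=0: holds
  j=1: holds
  j=2: holds
  j=3: fails
Holds on [0,2], so largest k = 2.

2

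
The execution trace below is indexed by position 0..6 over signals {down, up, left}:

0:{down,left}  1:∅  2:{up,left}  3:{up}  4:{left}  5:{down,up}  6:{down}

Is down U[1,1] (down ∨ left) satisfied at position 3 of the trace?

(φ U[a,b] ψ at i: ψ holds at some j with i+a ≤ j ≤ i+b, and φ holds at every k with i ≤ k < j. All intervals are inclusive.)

Need some j in [4,4] with (down ∨ left), and down at every k in [3,j-1].
  j=4: (down ∨ left) holds, but down fails at k=3 → not this j.
No j in the window works → until fails.

False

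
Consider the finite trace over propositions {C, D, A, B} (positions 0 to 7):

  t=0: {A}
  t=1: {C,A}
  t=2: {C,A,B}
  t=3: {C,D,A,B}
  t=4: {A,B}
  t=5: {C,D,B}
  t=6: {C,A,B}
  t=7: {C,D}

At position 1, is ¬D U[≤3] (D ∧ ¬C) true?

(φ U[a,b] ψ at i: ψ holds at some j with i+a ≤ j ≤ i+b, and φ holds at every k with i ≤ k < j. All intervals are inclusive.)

Does not hold

Need some j in [1,4] with (D ∧ ¬C), and ¬D at every k in [1,j-1].
  j=1: (D ∧ ¬C) false.
  j=2: (D ∧ ¬C) false.
  j=3: (D ∧ ¬C) false.
  j=4: (D ∧ ¬C) false.
No j in the window works → until fails.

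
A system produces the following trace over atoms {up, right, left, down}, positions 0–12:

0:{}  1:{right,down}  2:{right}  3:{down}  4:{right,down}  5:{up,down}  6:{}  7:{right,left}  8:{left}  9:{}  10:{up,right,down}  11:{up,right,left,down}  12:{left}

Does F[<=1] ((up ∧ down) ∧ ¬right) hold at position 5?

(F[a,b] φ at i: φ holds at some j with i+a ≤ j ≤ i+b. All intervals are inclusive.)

Check ((up ∧ down) ∧ ¬right) at each j in [5,6]:
  j=5: true
  j=6: false
Found at j=5 → formula holds.

Yes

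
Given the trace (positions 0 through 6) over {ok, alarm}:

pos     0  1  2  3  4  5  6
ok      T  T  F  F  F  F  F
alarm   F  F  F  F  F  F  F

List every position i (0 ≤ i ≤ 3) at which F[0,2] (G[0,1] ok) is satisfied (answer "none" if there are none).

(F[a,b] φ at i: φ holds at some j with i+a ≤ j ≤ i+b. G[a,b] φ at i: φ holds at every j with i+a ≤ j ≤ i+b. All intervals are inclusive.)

Evaluate at each i in [0,3]:
  i=0: ✓ (witness j=0)
  i=1: ✗ (none in [1,3])
  i=2: ✗ (none in [2,4])
  i=3: ✗ (none in [3,5])

0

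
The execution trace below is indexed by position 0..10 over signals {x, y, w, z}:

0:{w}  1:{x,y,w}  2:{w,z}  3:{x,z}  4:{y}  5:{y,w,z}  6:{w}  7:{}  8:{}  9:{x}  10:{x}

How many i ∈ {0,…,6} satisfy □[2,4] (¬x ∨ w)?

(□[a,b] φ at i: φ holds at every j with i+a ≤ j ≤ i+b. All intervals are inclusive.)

Evaluate at each i in [0,6]:
  i=0: ✗ (fails at j=3)
  i=1: ✗ (fails at j=3)
  i=2: ✓ (all of [4,6])
  i=3: ✓ (all of [5,7])
  i=4: ✓ (all of [6,8])
  i=5: ✗ (fails at j=9)
  i=6: ✗ (fails at j=9)
Positions where it holds: {2, 3, 4} → 3.

3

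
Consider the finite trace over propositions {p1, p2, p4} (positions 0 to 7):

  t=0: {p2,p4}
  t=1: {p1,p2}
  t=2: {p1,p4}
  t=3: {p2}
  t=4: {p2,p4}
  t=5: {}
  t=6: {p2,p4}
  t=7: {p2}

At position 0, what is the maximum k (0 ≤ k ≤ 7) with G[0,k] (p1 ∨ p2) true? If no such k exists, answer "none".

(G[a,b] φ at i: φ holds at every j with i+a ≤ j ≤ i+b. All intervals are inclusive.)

4

(p1 ∨ p2) must hold from j=0 onward; find where it first fails.
  j=0: holds
  j=1: holds
  j=2: holds
  j=3: holds
  j=4: holds
  j=5: fails
Holds on [0,4], so largest k = 4.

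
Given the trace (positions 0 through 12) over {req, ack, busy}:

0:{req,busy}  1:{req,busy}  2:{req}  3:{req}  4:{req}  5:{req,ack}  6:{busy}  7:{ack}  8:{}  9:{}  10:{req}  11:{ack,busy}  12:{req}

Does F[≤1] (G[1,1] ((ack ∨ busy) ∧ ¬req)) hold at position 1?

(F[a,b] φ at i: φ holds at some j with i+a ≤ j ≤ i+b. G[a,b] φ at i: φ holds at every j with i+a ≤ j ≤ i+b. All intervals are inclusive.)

Check G[1,1] ((ack ∨ busy) ∧ ¬req) at each j in [1,2]:
  j=1: fails at 2
  j=2: fails at 3
No position in the window satisfies it → formula fails.

False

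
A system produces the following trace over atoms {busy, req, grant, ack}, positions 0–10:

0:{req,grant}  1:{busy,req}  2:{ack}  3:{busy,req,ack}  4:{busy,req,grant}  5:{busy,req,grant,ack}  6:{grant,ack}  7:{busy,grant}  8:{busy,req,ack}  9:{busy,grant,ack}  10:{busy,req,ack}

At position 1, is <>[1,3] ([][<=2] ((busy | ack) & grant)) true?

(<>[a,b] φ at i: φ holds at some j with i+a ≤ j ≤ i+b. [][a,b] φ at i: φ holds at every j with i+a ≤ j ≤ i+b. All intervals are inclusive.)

True

Check [][<=2] ((busy | ack) & grant) at each j in [2,4]:
  j=2: fails at 2
  j=3: fails at 3
  j=4: holds on [4,6]
Found at j=4 → formula holds.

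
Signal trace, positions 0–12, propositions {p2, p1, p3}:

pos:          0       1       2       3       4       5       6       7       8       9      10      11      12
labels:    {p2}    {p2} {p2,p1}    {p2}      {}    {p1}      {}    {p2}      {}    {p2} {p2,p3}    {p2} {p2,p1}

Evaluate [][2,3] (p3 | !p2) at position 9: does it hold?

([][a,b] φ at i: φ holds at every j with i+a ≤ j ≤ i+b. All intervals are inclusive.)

Check (p3 | !p2) at every j in [11,12]:
  j=11: false
  j=12: false
Fails at j=11 → formula fails.

Does not hold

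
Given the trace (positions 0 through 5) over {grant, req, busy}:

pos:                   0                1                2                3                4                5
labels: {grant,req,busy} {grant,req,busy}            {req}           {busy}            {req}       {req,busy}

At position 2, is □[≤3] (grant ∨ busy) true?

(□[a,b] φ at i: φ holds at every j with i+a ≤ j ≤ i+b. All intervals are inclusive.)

False

Check (grant ∨ busy) at every j in [2,5]:
  j=2: false
  j=3: true
  j=4: false
  j=5: true
Fails at j=2 → formula fails.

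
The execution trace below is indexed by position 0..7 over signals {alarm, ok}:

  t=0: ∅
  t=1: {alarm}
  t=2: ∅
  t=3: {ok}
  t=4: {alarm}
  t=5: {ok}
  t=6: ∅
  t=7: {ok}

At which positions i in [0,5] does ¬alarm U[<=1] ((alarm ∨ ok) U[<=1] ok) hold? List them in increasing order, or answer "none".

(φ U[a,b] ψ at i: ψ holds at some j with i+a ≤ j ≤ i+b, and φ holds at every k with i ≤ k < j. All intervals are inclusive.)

Evaluate at each i in [0,5]:
  i=0: ✗ (no rhs in [0,1])
  i=1: ✗ (no rhs in [1,2])
  i=2: ✓ (rhs at j=3; lhs holds on [2,2])
  i=3: ✓ (rhs at j=3)
  i=4: ✓ (rhs at j=4)
  i=5: ✓ (rhs at j=5)

2, 3, 4, 5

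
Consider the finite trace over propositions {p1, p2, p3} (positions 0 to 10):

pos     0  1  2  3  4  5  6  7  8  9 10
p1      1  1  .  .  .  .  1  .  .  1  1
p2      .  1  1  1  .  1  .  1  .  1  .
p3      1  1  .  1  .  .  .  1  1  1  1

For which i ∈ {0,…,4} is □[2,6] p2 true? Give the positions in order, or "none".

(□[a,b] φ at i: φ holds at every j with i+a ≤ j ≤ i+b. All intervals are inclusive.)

none

Evaluate at each i in [0,4]:
  i=0: ✗ (fails at j=4)
  i=1: ✗ (fails at j=4)
  i=2: ✗ (fails at j=4)
  i=3: ✗ (fails at j=6)
  i=4: ✗ (fails at j=6)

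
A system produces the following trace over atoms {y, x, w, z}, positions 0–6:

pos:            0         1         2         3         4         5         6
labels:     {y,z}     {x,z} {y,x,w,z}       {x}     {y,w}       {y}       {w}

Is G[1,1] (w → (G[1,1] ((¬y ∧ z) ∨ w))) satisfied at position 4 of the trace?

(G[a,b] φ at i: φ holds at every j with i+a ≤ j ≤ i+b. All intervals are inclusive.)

Holds

Check (w → (G[1,1] ((¬y ∧ z) ∨ w))) at every j in [5,5]:
  j=5: antecedent false → ✓
All positions satisfy it → formula holds.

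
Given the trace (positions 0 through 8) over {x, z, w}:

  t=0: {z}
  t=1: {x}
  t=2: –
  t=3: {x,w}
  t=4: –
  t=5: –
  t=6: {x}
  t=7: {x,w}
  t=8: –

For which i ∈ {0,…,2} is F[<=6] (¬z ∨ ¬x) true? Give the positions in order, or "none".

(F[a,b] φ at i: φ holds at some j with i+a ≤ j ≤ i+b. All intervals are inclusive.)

0, 1, 2

Evaluate at each i in [0,2]:
  i=0: ✓ (witness j=0)
  i=1: ✓ (witness j=1)
  i=2: ✓ (witness j=2)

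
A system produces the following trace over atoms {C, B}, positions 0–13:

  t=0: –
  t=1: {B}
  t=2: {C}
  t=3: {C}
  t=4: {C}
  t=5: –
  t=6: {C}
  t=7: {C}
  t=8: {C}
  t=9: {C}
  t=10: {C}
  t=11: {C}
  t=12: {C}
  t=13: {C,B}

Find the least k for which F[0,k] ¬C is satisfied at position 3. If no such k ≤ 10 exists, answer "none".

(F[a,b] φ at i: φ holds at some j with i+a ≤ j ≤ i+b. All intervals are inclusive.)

Scan j = 3,4,… for ¬C:
  j=3: fails
  j=4: fails
  j=5: holds
First hit at j=5, so smallest k = 5-3 = 2.

2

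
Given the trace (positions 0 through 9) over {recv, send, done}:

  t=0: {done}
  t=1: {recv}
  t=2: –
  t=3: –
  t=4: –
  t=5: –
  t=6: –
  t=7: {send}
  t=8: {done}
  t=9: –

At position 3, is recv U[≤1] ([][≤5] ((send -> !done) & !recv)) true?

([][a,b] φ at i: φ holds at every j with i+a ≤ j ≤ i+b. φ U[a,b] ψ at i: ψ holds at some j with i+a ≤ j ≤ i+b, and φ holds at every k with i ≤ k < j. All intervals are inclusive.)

Holds

Need some j in [3,4] with [][≤5] ((send -> !done) & !recv), and recv at every k in [3,j-1].
  j=3: [][≤5] ((send -> !done) & !recv) holds; no prefix to check → satisfied.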